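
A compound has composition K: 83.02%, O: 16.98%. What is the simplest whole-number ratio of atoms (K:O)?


Assume 100 g of compound, divide each mass% by atomic mass to get moles, then normalize by the smallest to get a raw atom ratio.
Moles per 100 g: K: 83.02/39.098 = 2.1234, O: 16.98/15.999 = 1.0613
Raw ratio (divide by min = 1.0613): K: 2.001, O: 1.0
Multiply by 1 to clear fractions: K: 2.001 ~= 2, O: 1.0 ~= 1
Reduce by GCD to get the simplest whole-number ratio:

2:1


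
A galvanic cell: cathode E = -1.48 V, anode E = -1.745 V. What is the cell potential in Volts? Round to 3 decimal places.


Standard cell potential: E_cell = E_cathode - E_anode.
E_cell = -1.48 - (-1.745)
E_cell = 0.265 V, rounded to 3 dp:

0.265 V


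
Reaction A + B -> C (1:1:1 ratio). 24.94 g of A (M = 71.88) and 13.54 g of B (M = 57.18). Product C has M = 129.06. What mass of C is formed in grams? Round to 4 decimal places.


Find moles of each reactant; the smaller value is the limiting reagent in a 1:1:1 reaction, so moles_C equals moles of the limiter.
n_A = mass_A / M_A = 24.94 / 71.88 = 0.346967 mol
n_B = mass_B / M_B = 13.54 / 57.18 = 0.236796 mol
Limiting reagent: B (smaller), n_limiting = 0.236796 mol
mass_C = n_limiting * M_C = 0.236796 * 129.06
mass_C = 30.56089176 g, rounded to 4 dp:

30.5609 g


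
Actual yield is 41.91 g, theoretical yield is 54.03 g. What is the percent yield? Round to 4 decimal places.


% yield = 100 * actual / theoretical
% yield = 100 * 41.91 / 54.03
% yield = 77.56801777 %, rounded to 4 dp:

77.5680 %


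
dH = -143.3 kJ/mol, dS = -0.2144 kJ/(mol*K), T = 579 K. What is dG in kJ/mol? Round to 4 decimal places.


Gibbs: dG = dH - T*dS (consistent units, dS already in kJ/(mol*K)).
T*dS = 579 * -0.2144 = -124.1376
dG = -143.3 - (-124.1376)
dG = -19.1624 kJ/mol, rounded to 4 dp:

-19.1624 kJ/mol


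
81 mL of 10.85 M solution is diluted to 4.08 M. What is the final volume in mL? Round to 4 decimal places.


Dilution: M1*V1 = M2*V2, solve for V2.
V2 = M1*V1 / M2
V2 = 10.85 * 81 / 4.08
V2 = 878.85 / 4.08
V2 = 215.40441176 mL, rounded to 4 dp:

215.4044 mL


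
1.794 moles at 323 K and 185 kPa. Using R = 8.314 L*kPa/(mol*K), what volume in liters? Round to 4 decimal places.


PV = nRT, solve for V = nRT / P.
nRT = 1.794 * 8.314 * 323 = 4817.6471
V = 4817.6471 / 185
V = 26.04133568 L, rounded to 4 dp:

26.0413 L


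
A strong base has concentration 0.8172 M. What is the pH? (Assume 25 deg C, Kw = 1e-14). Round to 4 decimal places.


A strong base dissociates completely, so [OH-] equals the given concentration.
pOH = -log10([OH-]) = -log10(0.8172) = 0.087672
pH = 14 - pOH = 14 - 0.087672
pH = 13.912328, rounded to 4 dp:

13.9123


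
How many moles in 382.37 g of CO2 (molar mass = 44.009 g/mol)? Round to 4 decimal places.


n = mass / M
n = 382.37 / 44.009
n = 8.68845009 mol, rounded to 4 dp:

8.6885 mol


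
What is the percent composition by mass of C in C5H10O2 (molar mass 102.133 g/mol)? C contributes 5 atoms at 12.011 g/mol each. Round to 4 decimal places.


pct = 100 * (n_elem * M_elem) / M_total
mass_contribution = 5 * 12.011 = 60.055 g/mol
pct = 100 * 60.055 / 102.133
pct = 58.80077938 %, rounded to 4 dp:

58.8008 %


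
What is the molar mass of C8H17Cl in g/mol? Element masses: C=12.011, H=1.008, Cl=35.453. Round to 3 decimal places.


M = sum(count * atomic_mass) over atoms.
M = 8*12.011 + 17*1.008 + 1*35.453
M = 96.088 + 17.136 + 35.453
M = 148.677 g/mol, rounded to 3 dp:

148.677 g/mol


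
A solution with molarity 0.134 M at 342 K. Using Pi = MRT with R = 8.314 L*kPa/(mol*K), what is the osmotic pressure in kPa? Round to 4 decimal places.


Osmotic pressure (van't Hoff): Pi = M*R*T.
RT = 8.314 * 342 = 2843.388
Pi = 0.134 * 2843.388
Pi = 381.013992 kPa, rounded to 4 dp:

381.0140 kPa


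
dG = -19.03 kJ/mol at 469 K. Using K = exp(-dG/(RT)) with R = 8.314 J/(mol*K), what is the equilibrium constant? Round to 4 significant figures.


dG is in kJ/mol; multiply by 1000 to match R in J/(mol*K).
RT = 8.314 * 469 = 3899.266 J/mol
exponent = -dG*1000 / (RT) = -(-19.03*1000) / 3899.266 = 4.8804057
K = exp(4.8804057)
K = 131.68408, rounded to 4 significant figures:

131.7


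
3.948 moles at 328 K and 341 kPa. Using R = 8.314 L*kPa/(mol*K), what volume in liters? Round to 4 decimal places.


PV = nRT, solve for V = nRT / P.
nRT = 3.948 * 8.314 * 328 = 10766.1644
V = 10766.1644 / 341
V = 31.57232962 L, rounded to 4 dp:

31.5723 L


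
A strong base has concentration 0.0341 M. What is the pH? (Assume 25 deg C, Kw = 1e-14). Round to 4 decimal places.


A strong base dissociates completely, so [OH-] equals the given concentration.
pOH = -log10([OH-]) = -log10(0.0341) = 1.467246
pH = 14 - pOH = 14 - 1.467246
pH = 12.532754, rounded to 4 dp:

12.5328


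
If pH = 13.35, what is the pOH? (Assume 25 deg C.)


At 25 deg C, pH + pOH = 14.
pOH = 14 - pH = 14 - 13.35
pOH = 0.65:

0.65


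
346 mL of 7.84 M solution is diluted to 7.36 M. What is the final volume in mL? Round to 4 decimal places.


Dilution: M1*V1 = M2*V2, solve for V2.
V2 = M1*V1 / M2
V2 = 7.84 * 346 / 7.36
V2 = 2712.64 / 7.36
V2 = 368.56521739 mL, rounded to 4 dp:

368.5652 mL


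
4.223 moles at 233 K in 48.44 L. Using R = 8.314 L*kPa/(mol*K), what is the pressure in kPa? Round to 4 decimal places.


PV = nRT, solve for P = nRT / V.
nRT = 4.223 * 8.314 * 233 = 8180.6351
P = 8180.6351 / 48.44
P = 168.88181462 kPa, rounded to 4 dp:

168.8818 kPa


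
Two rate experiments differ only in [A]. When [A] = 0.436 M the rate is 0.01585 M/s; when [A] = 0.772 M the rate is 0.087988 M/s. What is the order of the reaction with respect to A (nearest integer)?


Rate is proportional to [A]^n, so rate2/rate1 = ([A]2/[A]1)^n. Take logs to solve for n.
rate2/rate1 = 0.087988 / 0.01585 = 5.5513
[A]2/[A]1 = 0.772 / 0.436 = 1.7706
n = ln(5.5513) / ln(1.7706) = 3.0
Nearest integer order:

3


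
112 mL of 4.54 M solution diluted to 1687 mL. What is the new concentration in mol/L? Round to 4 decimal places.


Dilution: M1*V1 = M2*V2, solve for M2.
M2 = M1*V1 / V2
M2 = 4.54 * 112 / 1687
M2 = 508.48 / 1687
M2 = 0.30141079 mol/L, rounded to 4 dp:

0.3014 mol/L


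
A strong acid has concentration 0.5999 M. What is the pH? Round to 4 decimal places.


A strong acid dissociates completely, so [H+] equals the given concentration.
pH = -log10([H+]) = -log10(0.5999)
pH = 0.22192114, rounded to 4 dp:

0.2219


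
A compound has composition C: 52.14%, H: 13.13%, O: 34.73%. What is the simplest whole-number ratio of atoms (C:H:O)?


Assume 100 g of compound, divide each mass% by atomic mass to get moles, then normalize by the smallest to get a raw atom ratio.
Moles per 100 g: C: 52.14/12.011 = 4.341, H: 13.13/1.008 = 13.0258, O: 34.73/15.999 = 2.1708
Raw ratio (divide by min = 2.1708): C: 2.0, H: 6.001, O: 1.0
Multiply by 1 to clear fractions: C: 2.0 ~= 2, H: 6.001 ~= 6, O: 1.0 ~= 1
Reduce by GCD to get the simplest whole-number ratio:

2:6:1


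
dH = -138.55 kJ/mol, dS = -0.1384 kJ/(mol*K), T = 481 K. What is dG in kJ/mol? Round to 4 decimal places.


Gibbs: dG = dH - T*dS (consistent units, dS already in kJ/(mol*K)).
T*dS = 481 * -0.1384 = -66.5704
dG = -138.55 - (-66.5704)
dG = -71.9796 kJ/mol, rounded to 4 dp:

-71.9796 kJ/mol


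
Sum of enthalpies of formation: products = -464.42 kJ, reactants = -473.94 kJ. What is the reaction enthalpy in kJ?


dH_rxn = sum(dH_f products) - sum(dH_f reactants)
dH_rxn = -464.42 - (-473.94)
dH_rxn = 9.52 kJ:

9.52 kJ


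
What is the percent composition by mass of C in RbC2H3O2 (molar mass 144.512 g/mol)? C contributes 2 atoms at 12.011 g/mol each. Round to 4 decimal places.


pct = 100 * (n_elem * M_elem) / M_total
mass_contribution = 2 * 12.011 = 24.022 g/mol
pct = 100 * 24.022 / 144.512
pct = 16.62284101 %, rounded to 4 dp:

16.6228 %


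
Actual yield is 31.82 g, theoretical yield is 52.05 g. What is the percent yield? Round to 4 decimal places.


% yield = 100 * actual / theoretical
% yield = 100 * 31.82 / 52.05
% yield = 61.13352546 %, rounded to 4 dp:

61.1335 %


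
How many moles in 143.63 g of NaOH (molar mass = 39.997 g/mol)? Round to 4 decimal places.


n = mass / M
n = 143.63 / 39.997
n = 3.59101933 mol, rounded to 4 dp:

3.5910 mol


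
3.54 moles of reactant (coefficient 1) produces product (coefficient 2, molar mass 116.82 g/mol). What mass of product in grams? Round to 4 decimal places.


Use the coefficient ratio to convert reactant moles to product moles, then multiply by the product's molar mass.
moles_P = moles_R * (coeff_P / coeff_R) = 3.54 * (2/1) = 7.08
mass_P = moles_P * M_P = 7.08 * 116.82
mass_P = 827.0856 g, rounded to 4 dp:

827.0856 g


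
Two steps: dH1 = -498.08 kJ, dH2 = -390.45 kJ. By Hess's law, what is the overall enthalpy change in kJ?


Hess's law: enthalpy is a state function, so add the step enthalpies.
dH_total = dH1 + dH2 = -498.08 + (-390.45)
dH_total = -888.53 kJ:

-888.53 kJ


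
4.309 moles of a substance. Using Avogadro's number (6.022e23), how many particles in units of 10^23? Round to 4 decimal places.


N = n * NA, then divide by 1e23 for the requested units.
N / 1e23 = n * 6.022
N / 1e23 = 4.309 * 6.022
N / 1e23 = 25.948798, rounded to 4 dp:

25.9488


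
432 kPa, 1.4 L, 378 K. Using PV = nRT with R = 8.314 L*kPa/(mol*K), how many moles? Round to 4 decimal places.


PV = nRT, solve for n = PV / (RT).
PV = 432 * 1.4 = 604.8
RT = 8.314 * 378 = 3142.692
n = 604.8 / 3142.692
n = 0.19244648 mol, rounded to 4 dp:

0.1924 mol


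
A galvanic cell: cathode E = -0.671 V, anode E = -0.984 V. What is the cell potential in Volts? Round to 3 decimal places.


Standard cell potential: E_cell = E_cathode - E_anode.
E_cell = -0.671 - (-0.984)
E_cell = 0.313 V, rounded to 3 dp:

0.313 V


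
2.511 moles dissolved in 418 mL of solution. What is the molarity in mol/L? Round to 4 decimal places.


Convert volume to liters: V_L = V_mL / 1000.
V_L = 418 / 1000 = 0.418 L
M = n / V_L = 2.511 / 0.418
M = 6.00717703 mol/L, rounded to 4 dp:

6.0072 mol/L


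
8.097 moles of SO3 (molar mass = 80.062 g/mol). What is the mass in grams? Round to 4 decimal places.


mass = n * M
mass = 8.097 * 80.062
mass = 648.262014 g, rounded to 4 dp:

648.2620 g


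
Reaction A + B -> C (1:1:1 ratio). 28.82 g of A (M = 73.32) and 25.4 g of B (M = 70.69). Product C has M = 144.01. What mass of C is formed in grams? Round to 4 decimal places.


Find moles of each reactant; the smaller value is the limiting reagent in a 1:1:1 reaction, so moles_C equals moles of the limiter.
n_A = mass_A / M_A = 28.82 / 73.32 = 0.393071 mol
n_B = mass_B / M_B = 25.4 / 70.69 = 0.359315 mol
Limiting reagent: B (smaller), n_limiting = 0.359315 mol
mass_C = n_limiting * M_C = 0.359315 * 144.01
mass_C = 51.74495315 g, rounded to 4 dp:

51.7450 g


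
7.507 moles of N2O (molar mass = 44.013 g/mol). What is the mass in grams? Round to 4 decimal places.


mass = n * M
mass = 7.507 * 44.013
mass = 330.405591 g, rounded to 4 dp:

330.4056 g


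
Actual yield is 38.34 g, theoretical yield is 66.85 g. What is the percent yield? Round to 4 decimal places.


% yield = 100 * actual / theoretical
% yield = 100 * 38.34 / 66.85
% yield = 57.35228123 %, rounded to 4 dp:

57.3523 %


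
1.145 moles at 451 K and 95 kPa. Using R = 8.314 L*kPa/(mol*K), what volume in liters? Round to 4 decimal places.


PV = nRT, solve for V = nRT / P.
nRT = 1.145 * 8.314 * 451 = 4293.308
V = 4293.308 / 95
V = 45.19271579 L, rounded to 4 dp:

45.1927 L


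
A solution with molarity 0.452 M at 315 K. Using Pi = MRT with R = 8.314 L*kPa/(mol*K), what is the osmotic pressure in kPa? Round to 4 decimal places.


Osmotic pressure (van't Hoff): Pi = M*R*T.
RT = 8.314 * 315 = 2618.91
Pi = 0.452 * 2618.91
Pi = 1183.74732 kPa, rounded to 4 dp:

1183.7473 kPa


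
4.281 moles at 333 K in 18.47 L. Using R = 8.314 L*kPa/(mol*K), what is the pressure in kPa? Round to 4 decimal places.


PV = nRT, solve for P = nRT / V.
nRT = 4.281 * 8.314 * 333 = 11852.2139
P = 11852.2139 / 18.47
P = 641.70080671 kPa, rounded to 4 dp:

641.7008 kPa


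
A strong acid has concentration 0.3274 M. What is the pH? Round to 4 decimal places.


A strong acid dissociates completely, so [H+] equals the given concentration.
pH = -log10([H+]) = -log10(0.3274)
pH = 0.48492132, rounded to 4 dp:

0.4849


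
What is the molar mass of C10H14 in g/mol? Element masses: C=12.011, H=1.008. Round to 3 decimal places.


M = sum(count * atomic_mass) over atoms.
M = 10*12.011 + 14*1.008
M = 120.11 + 14.112
M = 134.222 g/mol, rounded to 3 dp:

134.222 g/mol


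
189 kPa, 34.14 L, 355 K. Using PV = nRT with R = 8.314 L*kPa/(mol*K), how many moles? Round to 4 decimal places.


PV = nRT, solve for n = PV / (RT).
PV = 189 * 34.14 = 6452.46
RT = 8.314 * 355 = 2951.47
n = 6452.46 / 2951.47
n = 2.18618519 mol, rounded to 4 dp:

2.1862 mol


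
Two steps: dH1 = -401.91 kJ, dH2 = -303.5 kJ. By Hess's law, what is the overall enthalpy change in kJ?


Hess's law: enthalpy is a state function, so add the step enthalpies.
dH_total = dH1 + dH2 = -401.91 + (-303.5)
dH_total = -705.41 kJ:

-705.41 kJ


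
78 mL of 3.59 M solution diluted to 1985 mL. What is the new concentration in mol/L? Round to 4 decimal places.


Dilution: M1*V1 = M2*V2, solve for M2.
M2 = M1*V1 / V2
M2 = 3.59 * 78 / 1985
M2 = 280.02 / 1985
M2 = 0.14106801 mol/L, rounded to 4 dp:

0.1411 mol/L


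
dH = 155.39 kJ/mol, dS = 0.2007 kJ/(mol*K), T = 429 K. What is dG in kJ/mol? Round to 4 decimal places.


Gibbs: dG = dH - T*dS (consistent units, dS already in kJ/(mol*K)).
T*dS = 429 * 0.2007 = 86.1003
dG = 155.39 - (86.1003)
dG = 69.2897 kJ/mol, rounded to 4 dp:

69.2897 kJ/mol


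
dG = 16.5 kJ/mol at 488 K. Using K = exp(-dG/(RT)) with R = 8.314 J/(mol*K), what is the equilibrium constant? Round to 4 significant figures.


dG is in kJ/mol; multiply by 1000 to match R in J/(mol*K).
RT = 8.314 * 488 = 4057.232 J/mol
exponent = -dG*1000 / (RT) = -(16.5*1000) / 4057.232 = -4.06681205
K = exp(-4.06681205)
K = 0.017131917, rounded to 4 significant figures:

0.01713


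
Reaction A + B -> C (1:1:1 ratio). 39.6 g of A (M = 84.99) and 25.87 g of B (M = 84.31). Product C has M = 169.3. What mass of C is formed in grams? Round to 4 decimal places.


Find moles of each reactant; the smaller value is the limiting reagent in a 1:1:1 reaction, so moles_C equals moles of the limiter.
n_A = mass_A / M_A = 39.6 / 84.99 = 0.465937 mol
n_B = mass_B / M_B = 25.87 / 84.31 = 0.306844 mol
Limiting reagent: B (smaller), n_limiting = 0.306844 mol
mass_C = n_limiting * M_C = 0.306844 * 169.3
mass_C = 51.9486892 g, rounded to 4 dp:

51.9487 g


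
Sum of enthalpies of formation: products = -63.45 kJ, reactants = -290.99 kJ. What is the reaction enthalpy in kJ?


dH_rxn = sum(dH_f products) - sum(dH_f reactants)
dH_rxn = -63.45 - (-290.99)
dH_rxn = 227.54 kJ:

227.54 kJ


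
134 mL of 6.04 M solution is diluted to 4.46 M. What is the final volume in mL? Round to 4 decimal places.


Dilution: M1*V1 = M2*V2, solve for V2.
V2 = M1*V1 / M2
V2 = 6.04 * 134 / 4.46
V2 = 809.36 / 4.46
V2 = 181.47085202 mL, rounded to 4 dp:

181.4709 mL


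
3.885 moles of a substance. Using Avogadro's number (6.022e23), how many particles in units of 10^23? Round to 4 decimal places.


N = n * NA, then divide by 1e23 for the requested units.
N / 1e23 = n * 6.022
N / 1e23 = 3.885 * 6.022
N / 1e23 = 23.39547, rounded to 4 dp:

23.3955


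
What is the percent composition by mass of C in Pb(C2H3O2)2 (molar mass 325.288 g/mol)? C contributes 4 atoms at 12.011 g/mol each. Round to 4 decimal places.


pct = 100 * (n_elem * M_elem) / M_total
mass_contribution = 4 * 12.011 = 48.044 g/mol
pct = 100 * 48.044 / 325.288
pct = 14.76968102 %, rounded to 4 dp:

14.7697 %


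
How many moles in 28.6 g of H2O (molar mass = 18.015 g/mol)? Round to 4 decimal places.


n = mass / M
n = 28.6 / 18.015
n = 1.58756592 mol, rounded to 4 dp:

1.5876 mol


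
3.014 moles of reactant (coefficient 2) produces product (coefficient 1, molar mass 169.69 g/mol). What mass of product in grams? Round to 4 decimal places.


Use the coefficient ratio to convert reactant moles to product moles, then multiply by the product's molar mass.
moles_P = moles_R * (coeff_P / coeff_R) = 3.014 * (1/2) = 1.507
mass_P = moles_P * M_P = 1.507 * 169.69
mass_P = 255.72283 g, rounded to 4 dp:

255.7228 g


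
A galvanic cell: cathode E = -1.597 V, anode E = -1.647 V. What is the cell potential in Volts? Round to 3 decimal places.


Standard cell potential: E_cell = E_cathode - E_anode.
E_cell = -1.597 - (-1.647)
E_cell = 0.05 V, rounded to 3 dp:

0.050 V


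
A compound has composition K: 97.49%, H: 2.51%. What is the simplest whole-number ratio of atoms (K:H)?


Assume 100 g of compound, divide each mass% by atomic mass to get moles, then normalize by the smallest to get a raw atom ratio.
Moles per 100 g: K: 97.49/39.098 = 2.4935, H: 2.51/1.008 = 2.4901
Raw ratio (divide by min = 2.4901): K: 1.001, H: 1.0
Multiply by 1 to clear fractions: K: 1.001 ~= 1, H: 1.0 ~= 1
Reduce by GCD to get the simplest whole-number ratio:

1:1


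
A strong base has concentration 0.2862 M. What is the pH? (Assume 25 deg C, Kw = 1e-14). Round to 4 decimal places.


A strong base dissociates completely, so [OH-] equals the given concentration.
pOH = -log10([OH-]) = -log10(0.2862) = 0.54333
pH = 14 - pOH = 14 - 0.54333
pH = 13.45667, rounded to 4 dp:

13.4567


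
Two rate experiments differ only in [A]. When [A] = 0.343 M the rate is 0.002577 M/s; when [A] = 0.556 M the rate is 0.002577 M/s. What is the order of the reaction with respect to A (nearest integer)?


Rate is proportional to [A]^n, so rate2/rate1 = ([A]2/[A]1)^n. Take logs to solve for n.
rate2/rate1 = 0.002577 / 0.002577 = 1.0
[A]2/[A]1 = 0.556 / 0.343 = 1.621
n = ln(1.0) / ln(1.621) = 0.0
Nearest integer order:

0


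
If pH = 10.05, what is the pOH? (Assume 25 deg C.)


At 25 deg C, pH + pOH = 14.
pOH = 14 - pH = 14 - 10.05
pOH = 3.95:

3.95


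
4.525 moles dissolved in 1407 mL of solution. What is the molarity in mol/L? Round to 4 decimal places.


Convert volume to liters: V_L = V_mL / 1000.
V_L = 1407 / 1000 = 1.407 L
M = n / V_L = 4.525 / 1.407
M = 3.21606254 mol/L, rounded to 4 dp:

3.2161 mol/L


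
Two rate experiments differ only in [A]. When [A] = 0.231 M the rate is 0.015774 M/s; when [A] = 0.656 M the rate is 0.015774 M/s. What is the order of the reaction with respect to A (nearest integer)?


Rate is proportional to [A]^n, so rate2/rate1 = ([A]2/[A]1)^n. Take logs to solve for n.
rate2/rate1 = 0.015774 / 0.015774 = 1.0
[A]2/[A]1 = 0.656 / 0.231 = 2.8398
n = ln(1.0) / ln(2.8398) = 0.0
Nearest integer order:

0


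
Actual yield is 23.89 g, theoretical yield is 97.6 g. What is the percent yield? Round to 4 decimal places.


% yield = 100 * actual / theoretical
% yield = 100 * 23.89 / 97.6
% yield = 24.47745902 %, rounded to 4 dp:

24.4775 %


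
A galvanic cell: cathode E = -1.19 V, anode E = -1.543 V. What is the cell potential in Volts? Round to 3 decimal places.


Standard cell potential: E_cell = E_cathode - E_anode.
E_cell = -1.19 - (-1.543)
E_cell = 0.353 V, rounded to 3 dp:

0.353 V


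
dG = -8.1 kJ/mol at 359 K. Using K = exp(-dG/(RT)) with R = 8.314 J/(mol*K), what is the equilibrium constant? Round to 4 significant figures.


dG is in kJ/mol; multiply by 1000 to match R in J/(mol*K).
RT = 8.314 * 359 = 2984.726 J/mol
exponent = -dG*1000 / (RT) = -(-8.1*1000) / 2984.726 = 2.71381695
K = exp(2.71381695)
K = 15.086751, rounded to 4 significant figures:

15.09


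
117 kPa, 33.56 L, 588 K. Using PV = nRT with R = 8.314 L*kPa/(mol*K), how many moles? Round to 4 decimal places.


PV = nRT, solve for n = PV / (RT).
PV = 117 * 33.56 = 3926.52
RT = 8.314 * 588 = 4888.632
n = 3926.52 / 4888.632
n = 0.80319402 mol, rounded to 4 dp:

0.8032 mol


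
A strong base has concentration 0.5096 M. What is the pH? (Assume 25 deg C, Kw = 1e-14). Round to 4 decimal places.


A strong base dissociates completely, so [OH-] equals the given concentration.
pOH = -log10([OH-]) = -log10(0.5096) = 0.292771
pH = 14 - pOH = 14 - 0.292771
pH = 13.707229, rounded to 4 dp:

13.7072


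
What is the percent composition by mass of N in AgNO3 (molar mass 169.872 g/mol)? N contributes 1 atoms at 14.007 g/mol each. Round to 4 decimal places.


pct = 100 * (n_elem * M_elem) / M_total
mass_contribution = 1 * 14.007 = 14.007 g/mol
pct = 100 * 14.007 / 169.872
pct = 8.24562023 %, rounded to 4 dp:

8.2456 %


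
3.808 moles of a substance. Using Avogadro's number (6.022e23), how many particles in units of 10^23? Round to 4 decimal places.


N = n * NA, then divide by 1e23 for the requested units.
N / 1e23 = n * 6.022
N / 1e23 = 3.808 * 6.022
N / 1e23 = 22.931776, rounded to 4 dp:

22.9318


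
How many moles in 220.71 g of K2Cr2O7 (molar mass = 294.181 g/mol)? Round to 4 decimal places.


n = mass / M
n = 220.71 / 294.181
n = 0.7502524 mol, rounded to 4 dp:

0.7503 mol


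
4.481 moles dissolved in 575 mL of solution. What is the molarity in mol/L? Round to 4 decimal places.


Convert volume to liters: V_L = V_mL / 1000.
V_L = 575 / 1000 = 0.575 L
M = n / V_L = 4.481 / 0.575
M = 7.79304348 mol/L, rounded to 4 dp:

7.7930 mol/L


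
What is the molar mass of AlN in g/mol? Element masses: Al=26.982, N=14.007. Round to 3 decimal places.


M = sum(count * atomic_mass) over atoms.
M = 1*26.982 + 1*14.007
M = 26.982 + 14.007
M = 40.989 g/mol, rounded to 3 dp:

40.989 g/mol


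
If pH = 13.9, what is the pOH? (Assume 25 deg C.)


At 25 deg C, pH + pOH = 14.
pOH = 14 - pH = 14 - 13.9
pOH = 0.1:

0.10


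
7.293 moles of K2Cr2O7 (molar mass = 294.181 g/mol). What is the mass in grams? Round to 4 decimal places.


mass = n * M
mass = 7.293 * 294.181
mass = 2145.462033 g, rounded to 4 dp:

2145.4620 g


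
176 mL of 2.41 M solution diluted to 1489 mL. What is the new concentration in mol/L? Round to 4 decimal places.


Dilution: M1*V1 = M2*V2, solve for M2.
M2 = M1*V1 / V2
M2 = 2.41 * 176 / 1489
M2 = 424.16 / 1489
M2 = 0.28486232 mol/L, rounded to 4 dp:

0.2849 mol/L


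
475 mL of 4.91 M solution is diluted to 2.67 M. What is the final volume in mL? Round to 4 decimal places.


Dilution: M1*V1 = M2*V2, solve for V2.
V2 = M1*V1 / M2
V2 = 4.91 * 475 / 2.67
V2 = 2332.25 / 2.67
V2 = 873.50187266 mL, rounded to 4 dp:

873.5019 mL


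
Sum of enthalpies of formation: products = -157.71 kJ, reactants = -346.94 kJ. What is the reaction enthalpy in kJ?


dH_rxn = sum(dH_f products) - sum(dH_f reactants)
dH_rxn = -157.71 - (-346.94)
dH_rxn = 189.23 kJ:

189.23 kJ


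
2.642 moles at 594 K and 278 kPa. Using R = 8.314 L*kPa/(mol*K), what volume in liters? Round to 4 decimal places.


PV = nRT, solve for V = nRT / P.
nRT = 2.642 * 8.314 * 594 = 13047.5593
V = 13047.5593 / 278
V = 46.93366655 L, rounded to 4 dp:

46.9337 L


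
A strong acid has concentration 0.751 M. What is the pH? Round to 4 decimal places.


A strong acid dissociates completely, so [H+] equals the given concentration.
pH = -log10([H+]) = -log10(0.751)
pH = 0.12436006, rounded to 4 dp:

0.1244


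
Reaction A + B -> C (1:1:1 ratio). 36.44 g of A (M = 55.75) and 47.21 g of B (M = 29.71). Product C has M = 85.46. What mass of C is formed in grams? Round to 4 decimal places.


Find moles of each reactant; the smaller value is the limiting reagent in a 1:1:1 reaction, so moles_C equals moles of the limiter.
n_A = mass_A / M_A = 36.44 / 55.75 = 0.653632 mol
n_B = mass_B / M_B = 47.21 / 29.71 = 1.589027 mol
Limiting reagent: A (smaller), n_limiting = 0.653632 mol
mass_C = n_limiting * M_C = 0.653632 * 85.46
mass_C = 55.85939072 g, rounded to 4 dp:

55.8594 g


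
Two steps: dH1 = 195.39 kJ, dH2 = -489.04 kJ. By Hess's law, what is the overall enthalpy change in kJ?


Hess's law: enthalpy is a state function, so add the step enthalpies.
dH_total = dH1 + dH2 = 195.39 + (-489.04)
dH_total = -293.65 kJ:

-293.65 kJ


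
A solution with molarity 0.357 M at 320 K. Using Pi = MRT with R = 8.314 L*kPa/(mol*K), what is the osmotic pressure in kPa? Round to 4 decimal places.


Osmotic pressure (van't Hoff): Pi = M*R*T.
RT = 8.314 * 320 = 2660.48
Pi = 0.357 * 2660.48
Pi = 949.79136 kPa, rounded to 4 dp:

949.7914 kPa


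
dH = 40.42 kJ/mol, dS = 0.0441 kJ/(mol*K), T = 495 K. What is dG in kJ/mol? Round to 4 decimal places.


Gibbs: dG = dH - T*dS (consistent units, dS already in kJ/(mol*K)).
T*dS = 495 * 0.0441 = 21.8295
dG = 40.42 - (21.8295)
dG = 18.5905 kJ/mol, rounded to 4 dp:

18.5905 kJ/mol


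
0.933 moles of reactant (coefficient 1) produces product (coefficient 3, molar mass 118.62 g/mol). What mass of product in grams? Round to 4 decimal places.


Use the coefficient ratio to convert reactant moles to product moles, then multiply by the product's molar mass.
moles_P = moles_R * (coeff_P / coeff_R) = 0.933 * (3/1) = 2.799
mass_P = moles_P * M_P = 2.799 * 118.62
mass_P = 332.01738 g, rounded to 4 dp:

332.0174 g


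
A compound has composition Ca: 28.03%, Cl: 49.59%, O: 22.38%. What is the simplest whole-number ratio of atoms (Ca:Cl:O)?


Assume 100 g of compound, divide each mass% by atomic mass to get moles, then normalize by the smallest to get a raw atom ratio.
Moles per 100 g: Ca: 28.03/40.078 = 0.6994, Cl: 49.59/35.453 = 1.3988, O: 22.38/15.999 = 1.3988
Raw ratio (divide by min = 0.6994): Ca: 1.0, Cl: 2.0, O: 2.0
Multiply by 1 to clear fractions: Ca: 1.0 ~= 1, Cl: 2.0 ~= 2, O: 2.0 ~= 2
Reduce by GCD to get the simplest whole-number ratio:

1:2:2


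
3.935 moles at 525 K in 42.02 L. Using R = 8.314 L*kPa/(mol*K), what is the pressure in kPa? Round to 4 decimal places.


PV = nRT, solve for P = nRT / V.
nRT = 3.935 * 8.314 * 525 = 17175.6848
P = 17175.6848 / 42.02
P = 408.75023322 kPa, rounded to 4 dp:

408.7502 kPa


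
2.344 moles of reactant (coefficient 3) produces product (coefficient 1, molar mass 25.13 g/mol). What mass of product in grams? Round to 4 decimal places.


Use the coefficient ratio to convert reactant moles to product moles, then multiply by the product's molar mass.
moles_P = moles_R * (coeff_P / coeff_R) = 2.344 * (1/3) = 0.781333
mass_P = moles_P * M_P = 0.781333 * 25.13
mass_P = 19.63489829 g, rounded to 4 dp:

19.6349 g


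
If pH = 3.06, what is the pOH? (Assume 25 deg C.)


At 25 deg C, pH + pOH = 14.
pOH = 14 - pH = 14 - 3.06
pOH = 10.94:

10.94


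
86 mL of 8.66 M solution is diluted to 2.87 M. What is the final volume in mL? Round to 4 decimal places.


Dilution: M1*V1 = M2*V2, solve for V2.
V2 = M1*V1 / M2
V2 = 8.66 * 86 / 2.87
V2 = 744.76 / 2.87
V2 = 259.49825784 mL, rounded to 4 dp:

259.4983 mL


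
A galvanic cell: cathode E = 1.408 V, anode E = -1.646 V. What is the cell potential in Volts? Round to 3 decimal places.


Standard cell potential: E_cell = E_cathode - E_anode.
E_cell = 1.408 - (-1.646)
E_cell = 3.054 V, rounded to 3 dp:

3.054 V


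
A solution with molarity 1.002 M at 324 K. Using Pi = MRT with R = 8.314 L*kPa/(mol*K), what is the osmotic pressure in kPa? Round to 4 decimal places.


Osmotic pressure (van't Hoff): Pi = M*R*T.
RT = 8.314 * 324 = 2693.736
Pi = 1.002 * 2693.736
Pi = 2699.123472 kPa, rounded to 4 dp:

2699.1235 kPa


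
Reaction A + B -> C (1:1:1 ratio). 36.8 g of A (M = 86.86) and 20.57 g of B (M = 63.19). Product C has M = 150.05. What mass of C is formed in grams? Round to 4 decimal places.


Find moles of each reactant; the smaller value is the limiting reagent in a 1:1:1 reaction, so moles_C equals moles of the limiter.
n_A = mass_A / M_A = 36.8 / 86.86 = 0.42367 mol
n_B = mass_B / M_B = 20.57 / 63.19 = 0.325526 mol
Limiting reagent: B (smaller), n_limiting = 0.325526 mol
mass_C = n_limiting * M_C = 0.325526 * 150.05
mass_C = 48.8451763 g, rounded to 4 dp:

48.8452 g


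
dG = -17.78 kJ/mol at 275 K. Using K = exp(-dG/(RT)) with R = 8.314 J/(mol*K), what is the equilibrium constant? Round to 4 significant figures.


dG is in kJ/mol; multiply by 1000 to match R in J/(mol*K).
RT = 8.314 * 275 = 2286.35 J/mol
exponent = -dG*1000 / (RT) = -(-17.78*1000) / 2286.35 = 7.77658714
K = exp(7.77658714)
K = 2384.1242, rounded to 4 significant figures:

2384


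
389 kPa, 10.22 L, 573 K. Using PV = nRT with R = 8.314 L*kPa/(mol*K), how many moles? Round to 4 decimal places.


PV = nRT, solve for n = PV / (RT).
PV = 389 * 10.22 = 3975.58
RT = 8.314 * 573 = 4763.922
n = 3975.58 / 4763.922
n = 0.83451828 mol, rounded to 4 dp:

0.8345 mol


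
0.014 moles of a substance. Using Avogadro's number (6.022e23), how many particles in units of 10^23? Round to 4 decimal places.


N = n * NA, then divide by 1e23 for the requested units.
N / 1e23 = n * 6.022
N / 1e23 = 0.014 * 6.022
N / 1e23 = 0.084308, rounded to 4 dp:

0.0843


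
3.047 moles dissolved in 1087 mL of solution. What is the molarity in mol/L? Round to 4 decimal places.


Convert volume to liters: V_L = V_mL / 1000.
V_L = 1087 / 1000 = 1.087 L
M = n / V_L = 3.047 / 1.087
M = 2.80312787 mol/L, rounded to 4 dp:

2.8031 mol/L


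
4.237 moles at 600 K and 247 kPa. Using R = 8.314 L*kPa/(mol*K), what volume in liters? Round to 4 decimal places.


PV = nRT, solve for V = nRT / P.
nRT = 4.237 * 8.314 * 600 = 21135.8508
V = 21135.8508 / 247
V = 85.57024615 L, rounded to 4 dp:

85.5702 L


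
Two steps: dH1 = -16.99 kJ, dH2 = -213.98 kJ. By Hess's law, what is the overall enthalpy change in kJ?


Hess's law: enthalpy is a state function, so add the step enthalpies.
dH_total = dH1 + dH2 = -16.99 + (-213.98)
dH_total = -230.97 kJ:

-230.97 kJ


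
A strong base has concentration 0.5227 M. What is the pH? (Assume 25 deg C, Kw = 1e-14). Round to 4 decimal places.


A strong base dissociates completely, so [OH-] equals the given concentration.
pOH = -log10([OH-]) = -log10(0.5227) = 0.281747
pH = 14 - pOH = 14 - 0.281747
pH = 13.718253, rounded to 4 dp:

13.7183


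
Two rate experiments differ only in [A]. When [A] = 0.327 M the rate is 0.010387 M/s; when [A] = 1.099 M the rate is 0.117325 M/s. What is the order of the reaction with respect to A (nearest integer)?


Rate is proportional to [A]^n, so rate2/rate1 = ([A]2/[A]1)^n. Take logs to solve for n.
rate2/rate1 = 0.117325 / 0.010387 = 11.2954
[A]2/[A]1 = 1.099 / 0.327 = 3.3609
n = ln(11.2954) / ln(3.3609) = 2.0
Nearest integer order:

2


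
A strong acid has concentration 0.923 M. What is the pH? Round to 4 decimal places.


A strong acid dissociates completely, so [H+] equals the given concentration.
pH = -log10([H+]) = -log10(0.923)
pH = 0.0347983, rounded to 4 dp:

0.0348


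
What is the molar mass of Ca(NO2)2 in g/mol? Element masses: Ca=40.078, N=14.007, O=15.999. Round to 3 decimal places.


M = sum(count * atomic_mass) over atoms.
M = 1*40.078 + 2*14.007 + 4*15.999
M = 40.078 + 28.014 + 63.996
M = 132.088 g/mol, rounded to 3 dp:

132.088 g/mol


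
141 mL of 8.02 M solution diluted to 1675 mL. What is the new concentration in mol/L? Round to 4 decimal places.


Dilution: M1*V1 = M2*V2, solve for M2.
M2 = M1*V1 / V2
M2 = 8.02 * 141 / 1675
M2 = 1130.82 / 1675
M2 = 0.67511642 mol/L, rounded to 4 dp:

0.6751 mol/L


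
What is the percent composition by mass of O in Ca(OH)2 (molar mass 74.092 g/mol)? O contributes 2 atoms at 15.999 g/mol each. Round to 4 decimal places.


pct = 100 * (n_elem * M_elem) / M_total
mass_contribution = 2 * 15.999 = 31.998 g/mol
pct = 100 * 31.998 / 74.092
pct = 43.18684878 %, rounded to 4 dp:

43.1868 %


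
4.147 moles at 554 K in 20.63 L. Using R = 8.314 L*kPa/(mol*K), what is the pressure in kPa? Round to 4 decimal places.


PV = nRT, solve for P = nRT / V.
nRT = 4.147 * 8.314 * 554 = 19100.8995
P = 19100.8995 / 20.63
P = 925.87976248 kPa, rounded to 4 dp:

925.8798 kPa


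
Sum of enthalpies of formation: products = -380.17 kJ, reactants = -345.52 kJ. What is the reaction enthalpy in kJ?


dH_rxn = sum(dH_f products) - sum(dH_f reactants)
dH_rxn = -380.17 - (-345.52)
dH_rxn = -34.65 kJ:

-34.65 kJ


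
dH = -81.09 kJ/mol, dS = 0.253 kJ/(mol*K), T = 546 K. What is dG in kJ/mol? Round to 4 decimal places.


Gibbs: dG = dH - T*dS (consistent units, dS already in kJ/(mol*K)).
T*dS = 546 * 0.253 = 138.138
dG = -81.09 - (138.138)
dG = -219.228 kJ/mol, rounded to 4 dp:

-219.2280 kJ/mol


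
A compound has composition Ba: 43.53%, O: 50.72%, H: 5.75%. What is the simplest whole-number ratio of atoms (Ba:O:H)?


Assume 100 g of compound, divide each mass% by atomic mass to get moles, then normalize by the smallest to get a raw atom ratio.
Moles per 100 g: Ba: 43.53/137.327 = 0.317, O: 50.72/15.999 = 3.1702, H: 5.75/1.008 = 5.7044
Raw ratio (divide by min = 0.317): Ba: 1.0, O: 10.001, H: 17.996
Multiply by 1 to clear fractions: Ba: 1.0 ~= 1, O: 10.001 ~= 10, H: 17.996 ~= 18
Reduce by GCD to get the simplest whole-number ratio:

1:10:18


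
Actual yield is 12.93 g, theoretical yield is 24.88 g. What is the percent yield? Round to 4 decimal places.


% yield = 100 * actual / theoretical
% yield = 100 * 12.93 / 24.88
% yield = 51.96945338 %, rounded to 4 dp:

51.9695 %


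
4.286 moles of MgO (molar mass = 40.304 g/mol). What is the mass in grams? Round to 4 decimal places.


mass = n * M
mass = 4.286 * 40.304
mass = 172.742944 g, rounded to 4 dp:

172.7429 g


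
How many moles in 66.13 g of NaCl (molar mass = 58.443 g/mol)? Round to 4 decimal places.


n = mass / M
n = 66.13 / 58.443
n = 1.13152987 mol, rounded to 4 dp:

1.1315 mol


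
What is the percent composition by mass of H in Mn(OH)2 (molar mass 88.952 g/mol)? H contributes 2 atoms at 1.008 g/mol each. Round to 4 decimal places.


pct = 100 * (n_elem * M_elem) / M_total
mass_contribution = 2 * 1.008 = 2.016 g/mol
pct = 100 * 2.016 / 88.952
pct = 2.26639086 %, rounded to 4 dp:

2.2664 %


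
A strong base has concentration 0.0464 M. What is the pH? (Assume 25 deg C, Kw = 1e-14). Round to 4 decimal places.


A strong base dissociates completely, so [OH-] equals the given concentration.
pOH = -log10([OH-]) = -log10(0.0464) = 1.333482
pH = 14 - pOH = 14 - 1.333482
pH = 12.666518, rounded to 4 dp:

12.6665


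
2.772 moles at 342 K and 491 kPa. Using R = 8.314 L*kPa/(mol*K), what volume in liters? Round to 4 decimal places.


PV = nRT, solve for V = nRT / P.
nRT = 2.772 * 8.314 * 342 = 7881.8715
V = 7881.8715 / 491
V = 16.05269145 L, rounded to 4 dp:

16.0527 L


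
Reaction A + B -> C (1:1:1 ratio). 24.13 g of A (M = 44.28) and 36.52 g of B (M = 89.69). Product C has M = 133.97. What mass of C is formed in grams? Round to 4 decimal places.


Find moles of each reactant; the smaller value is the limiting reagent in a 1:1:1 reaction, so moles_C equals moles of the limiter.
n_A = mass_A / M_A = 24.13 / 44.28 = 0.544941 mol
n_B = mass_B / M_B = 36.52 / 89.69 = 0.40718 mol
Limiting reagent: B (smaller), n_limiting = 0.40718 mol
mass_C = n_limiting * M_C = 0.40718 * 133.97
mass_C = 54.5499046 g, rounded to 4 dp:

54.5499 g


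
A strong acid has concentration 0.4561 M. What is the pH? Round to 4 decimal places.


A strong acid dissociates completely, so [H+] equals the given concentration.
pH = -log10([H+]) = -log10(0.4561)
pH = 0.34093993, rounded to 4 dp:

0.3409


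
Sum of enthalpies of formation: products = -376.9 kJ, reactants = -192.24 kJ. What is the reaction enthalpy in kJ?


dH_rxn = sum(dH_f products) - sum(dH_f reactants)
dH_rxn = -376.9 - (-192.24)
dH_rxn = -184.66 kJ:

-184.66 kJ


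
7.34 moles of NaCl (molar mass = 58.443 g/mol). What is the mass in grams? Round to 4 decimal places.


mass = n * M
mass = 7.34 * 58.443
mass = 428.97162 g, rounded to 4 dp:

428.9716 g


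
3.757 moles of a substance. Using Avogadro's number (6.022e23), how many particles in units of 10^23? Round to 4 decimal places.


N = n * NA, then divide by 1e23 for the requested units.
N / 1e23 = n * 6.022
N / 1e23 = 3.757 * 6.022
N / 1e23 = 22.624654, rounded to 4 dp:

22.6247


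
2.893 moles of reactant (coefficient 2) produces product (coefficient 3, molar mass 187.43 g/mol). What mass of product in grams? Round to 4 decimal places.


Use the coefficient ratio to convert reactant moles to product moles, then multiply by the product's molar mass.
moles_P = moles_R * (coeff_P / coeff_R) = 2.893 * (3/2) = 4.3395
mass_P = moles_P * M_P = 4.3395 * 187.43
mass_P = 813.352485 g, rounded to 4 dp:

813.3525 g


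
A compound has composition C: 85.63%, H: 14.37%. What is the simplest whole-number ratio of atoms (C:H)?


Assume 100 g of compound, divide each mass% by atomic mass to get moles, then normalize by the smallest to get a raw atom ratio.
Moles per 100 g: C: 85.63/12.011 = 7.1293, H: 14.37/1.008 = 14.256
Raw ratio (divide by min = 7.1293): C: 1.0, H: 2.0
Multiply by 1 to clear fractions: C: 1.0 ~= 1, H: 2.0 ~= 2
Reduce by GCD to get the simplest whole-number ratio:

1:2


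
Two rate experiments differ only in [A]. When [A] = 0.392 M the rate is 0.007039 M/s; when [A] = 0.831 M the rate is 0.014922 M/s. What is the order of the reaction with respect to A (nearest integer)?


Rate is proportional to [A]^n, so rate2/rate1 = ([A]2/[A]1)^n. Take logs to solve for n.
rate2/rate1 = 0.014922 / 0.007039 = 2.1199
[A]2/[A]1 = 0.831 / 0.392 = 2.1199
n = ln(2.1199) / ln(2.1199) = 1.0
Nearest integer order:

1


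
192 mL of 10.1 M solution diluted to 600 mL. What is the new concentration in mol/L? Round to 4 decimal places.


Dilution: M1*V1 = M2*V2, solve for M2.
M2 = M1*V1 / V2
M2 = 10.1 * 192 / 600
M2 = 1939.2 / 600
M2 = 3.232 mol/L, rounded to 4 dp:

3.2320 mol/L


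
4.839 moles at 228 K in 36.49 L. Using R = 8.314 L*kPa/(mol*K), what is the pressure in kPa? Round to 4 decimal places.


PV = nRT, solve for P = nRT / V.
nRT = 4.839 * 8.314 * 228 = 9172.7697
P = 9172.7697 / 36.49
P = 251.37762949 kPa, rounded to 4 dp:

251.3776 kPa


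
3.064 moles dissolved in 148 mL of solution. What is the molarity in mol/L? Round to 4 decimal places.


Convert volume to liters: V_L = V_mL / 1000.
V_L = 148 / 1000 = 0.148 L
M = n / V_L = 3.064 / 0.148
M = 20.7027027 mol/L, rounded to 4 dp:

20.7027 mol/L


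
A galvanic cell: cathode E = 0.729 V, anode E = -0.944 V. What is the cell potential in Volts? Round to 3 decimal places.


Standard cell potential: E_cell = E_cathode - E_anode.
E_cell = 0.729 - (-0.944)
E_cell = 1.673 V, rounded to 3 dp:

1.673 V


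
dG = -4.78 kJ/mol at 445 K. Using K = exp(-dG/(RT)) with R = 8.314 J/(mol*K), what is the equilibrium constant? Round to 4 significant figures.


dG is in kJ/mol; multiply by 1000 to match R in J/(mol*K).
RT = 8.314 * 445 = 3699.73 J/mol
exponent = -dG*1000 / (RT) = -(-4.78*1000) / 3699.73 = 1.29198617
K = exp(1.29198617)
K = 3.6400091, rounded to 4 significant figures:

3.640


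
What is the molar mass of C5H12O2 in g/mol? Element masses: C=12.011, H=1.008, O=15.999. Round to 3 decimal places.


M = sum(count * atomic_mass) over atoms.
M = 5*12.011 + 12*1.008 + 2*15.999
M = 60.055 + 12.096 + 31.998
M = 104.149 g/mol, rounded to 3 dp:

104.149 g/mol


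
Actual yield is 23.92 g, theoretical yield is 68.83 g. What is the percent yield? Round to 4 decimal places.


% yield = 100 * actual / theoretical
% yield = 100 * 23.92 / 68.83
% yield = 34.75228825 %, rounded to 4 dp:

34.7523 %


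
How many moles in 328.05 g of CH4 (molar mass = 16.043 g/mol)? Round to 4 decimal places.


n = mass / M
n = 328.05 / 16.043
n = 20.44817054 mol, rounded to 4 dp:

20.4482 mol


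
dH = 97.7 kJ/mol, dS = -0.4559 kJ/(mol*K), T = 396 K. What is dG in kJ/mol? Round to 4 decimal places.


Gibbs: dG = dH - T*dS (consistent units, dS already in kJ/(mol*K)).
T*dS = 396 * -0.4559 = -180.5364
dG = 97.7 - (-180.5364)
dG = 278.2364 kJ/mol, rounded to 4 dp:

278.2364 kJ/mol
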